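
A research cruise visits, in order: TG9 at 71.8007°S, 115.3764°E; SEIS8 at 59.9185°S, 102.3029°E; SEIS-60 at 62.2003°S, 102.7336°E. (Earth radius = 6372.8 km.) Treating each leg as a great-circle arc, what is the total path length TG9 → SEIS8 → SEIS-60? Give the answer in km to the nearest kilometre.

TG9→SEIS8: c = 0.226246 rad, d = 1441.82 km
SEIS8→SEIS-60: c = 0.039990 rad, d = 254.85 km
Total = 1441.82 + 254.85 = 1696.67 km

1697 km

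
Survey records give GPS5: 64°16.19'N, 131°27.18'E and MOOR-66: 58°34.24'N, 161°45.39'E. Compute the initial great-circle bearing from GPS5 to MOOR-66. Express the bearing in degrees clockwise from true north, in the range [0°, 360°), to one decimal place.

97.6°

GPS5: φ = +64.26983°, λ = +131.45300°
MOOR-66: φ = +58.57067°, λ = +161.75650°
Δλ = 30.3035°
y = sin Δλ · cos φ₂ = 0.263112
x = cos φ₁ sin φ₂ − sin φ₁ cos φ₂ cos Δλ = -0.035122
θ = atan2(y, x) = 97.6032° → 97.6032° (mod 360°)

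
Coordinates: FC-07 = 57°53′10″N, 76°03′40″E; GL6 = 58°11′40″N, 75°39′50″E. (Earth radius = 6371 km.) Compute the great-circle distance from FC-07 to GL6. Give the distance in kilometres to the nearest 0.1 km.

41.5 km

FC-07: φ = +57.88611°, λ = +76.06111°
GL6: φ = +58.19444°, λ = +75.66389°
Δφ = 0.3083°,  Δλ = -0.3972°
a = sin²(Δφ/2) + cos φ₁ cos φ₂ sin²(Δλ/2) = 0.000011
c = 2·arcsin(√a) = 0.006514 rad = 0.3732°
d = R·c = 6371 × 0.006514 = 41.5 km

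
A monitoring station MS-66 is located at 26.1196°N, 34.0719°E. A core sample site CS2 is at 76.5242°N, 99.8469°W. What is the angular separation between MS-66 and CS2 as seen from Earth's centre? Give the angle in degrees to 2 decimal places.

73.56°

Δφ = 50.4046°,  Δλ = -133.9188°
a = sin²(Δφ/2) + cos φ₁ cos φ₂ sin²(Δλ/2) = 0.358504
c = 2·arcsin(√a) = 1.283885 rad = 73.5612°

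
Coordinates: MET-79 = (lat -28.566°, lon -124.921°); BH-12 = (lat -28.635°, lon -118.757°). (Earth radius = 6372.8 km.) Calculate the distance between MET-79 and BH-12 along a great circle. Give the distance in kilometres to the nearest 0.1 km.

Δφ = -0.0690°,  Δλ = 6.1640°
a = sin²(Δφ/2) + cos φ₁ cos φ₂ sin²(Δλ/2) = 0.002229
c = 2·arcsin(√a) = 0.094452 rad = 5.4117°
d = R·c = 6372.8 × 0.094452 = 601.9 km

601.9 km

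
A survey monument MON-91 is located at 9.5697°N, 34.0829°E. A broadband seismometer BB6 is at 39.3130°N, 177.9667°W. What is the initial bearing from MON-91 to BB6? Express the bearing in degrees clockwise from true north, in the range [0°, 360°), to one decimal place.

29.2°

Δλ = 147.9504°
y = sin Δλ · cos φ₂ = 0.410565
x = cos φ₁ sin φ₂ − sin φ₁ cos φ₂ cos Δλ = 0.733761
θ = atan2(y, x) = 29.2285° → 29.2285° (mod 360°)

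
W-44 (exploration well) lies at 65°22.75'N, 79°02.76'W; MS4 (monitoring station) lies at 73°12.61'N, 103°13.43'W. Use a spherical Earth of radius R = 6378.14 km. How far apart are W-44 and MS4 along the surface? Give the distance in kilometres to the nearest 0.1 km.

W-44: φ = +65.37917°, λ = -79.04600°
MS4: φ = +73.21017°, λ = -103.22383°
Δφ = 7.8310°,  Δλ = -24.1778°
a = sin²(Δφ/2) + cos φ₁ cos φ₂ sin²(Δλ/2) = 0.009941
c = 2·arcsin(√a) = 0.199743 rad = 11.4444°
d = R·c = 6378.14 × 0.199743 = 1274.0 km

1274.0 km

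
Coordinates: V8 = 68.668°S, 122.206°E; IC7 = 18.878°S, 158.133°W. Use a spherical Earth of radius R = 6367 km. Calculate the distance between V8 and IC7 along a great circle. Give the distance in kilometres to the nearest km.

7635 km

Δφ = 49.7900°,  Δλ = 79.6610°
a = sin²(Δφ/2) + cos φ₁ cos φ₂ sin²(Δλ/2) = 0.318419
c = 2·arcsin(√a) = 1.199137 rad = 68.7055°
d = R·c = 6367 × 1.199137 = 7634.9 km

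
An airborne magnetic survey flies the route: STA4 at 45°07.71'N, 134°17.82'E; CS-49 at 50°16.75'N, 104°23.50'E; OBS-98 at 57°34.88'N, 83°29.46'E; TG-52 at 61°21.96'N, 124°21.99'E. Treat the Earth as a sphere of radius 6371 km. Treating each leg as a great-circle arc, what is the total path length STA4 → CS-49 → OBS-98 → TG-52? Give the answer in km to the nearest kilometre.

STA4: φ = +45.12850°, λ = +134.29700°
CS-49: φ = +50.27917°, λ = +104.39167°
OBS-98: φ = +57.58133°, λ = +83.49100°
TG-52: φ = +61.36600°, λ = +124.36650°
STA4→CS-49: c = 0.359905 rad, d = 2292.96 km
CS-49→OBS-98: c = 0.248237 rad, d = 1581.52 km
OBS-98→TG-52: c = 0.362063 rad, d = 2306.70 km
Total = 2292.96 + 1581.52 + 2306.70 = 6181.18 km

6181 km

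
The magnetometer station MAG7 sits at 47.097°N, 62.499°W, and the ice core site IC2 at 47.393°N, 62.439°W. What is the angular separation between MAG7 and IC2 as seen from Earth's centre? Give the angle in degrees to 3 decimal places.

0.299°

Δφ = 0.2960°,  Δλ = 0.0600°
a = sin²(Δφ/2) + cos φ₁ cos φ₂ sin²(Δλ/2) = 0.000007
c = 2·arcsin(√a) = 0.005215 rad = 0.2988°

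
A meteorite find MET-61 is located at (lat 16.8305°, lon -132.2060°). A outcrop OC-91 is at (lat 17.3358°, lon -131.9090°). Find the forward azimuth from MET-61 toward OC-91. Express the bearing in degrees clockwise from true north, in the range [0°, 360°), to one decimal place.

Δλ = 0.2970°
y = sin Δλ · cos φ₂ = 0.004948
x = cos φ₁ sin φ₂ − sin φ₁ cos φ₂ cos Δλ = 0.008823
θ = atan2(y, x) = 29.2854° → 29.2854° (mod 360°)

29.3°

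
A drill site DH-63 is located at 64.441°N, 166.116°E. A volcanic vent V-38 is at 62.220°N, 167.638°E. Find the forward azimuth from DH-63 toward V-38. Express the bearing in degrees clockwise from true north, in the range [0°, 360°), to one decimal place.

162.2°

Δλ = 1.5220°
y = sin Δλ · cos φ₂ = 0.012379
x = cos φ₁ sin φ₂ − sin φ₁ cos φ₂ cos Δλ = -0.038606
θ = atan2(y, x) = 162.2209° → 162.2209° (mod 360°)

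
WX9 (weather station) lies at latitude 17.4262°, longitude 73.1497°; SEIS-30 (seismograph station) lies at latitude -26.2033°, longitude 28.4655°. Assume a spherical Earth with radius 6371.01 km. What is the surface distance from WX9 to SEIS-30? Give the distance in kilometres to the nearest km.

6844 km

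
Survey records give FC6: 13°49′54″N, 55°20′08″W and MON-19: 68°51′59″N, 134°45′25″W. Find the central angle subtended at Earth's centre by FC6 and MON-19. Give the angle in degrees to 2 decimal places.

FC6: φ = +13.83167°, λ = -55.33556°
MON-19: φ = +68.86639°, λ = -134.75694°
Δφ = 55.0347°,  Δλ = -79.4214°
a = sin²(Δφ/2) + cos φ₁ cos φ₂ sin²(Δλ/2) = 0.356369
c = 2·arcsin(√a) = 1.279429 rad = 73.3059°

73.31°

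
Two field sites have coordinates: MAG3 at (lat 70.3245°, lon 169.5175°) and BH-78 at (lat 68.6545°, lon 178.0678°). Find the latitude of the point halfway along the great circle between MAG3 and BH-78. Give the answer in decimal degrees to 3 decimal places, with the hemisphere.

69.542°N

Bx = cos φ₂ cos Δλ = 0.359945,  By = cos φ₂ sin Δλ = 0.054117
φₘ = atan2(sin φ₁ + sin φ₂, √((cos φ₁ + Bx)² + By²)) = 69.54176°
λₘ = λ₁ + atan2(By, cos φ₁ + Bx) = 173.95952°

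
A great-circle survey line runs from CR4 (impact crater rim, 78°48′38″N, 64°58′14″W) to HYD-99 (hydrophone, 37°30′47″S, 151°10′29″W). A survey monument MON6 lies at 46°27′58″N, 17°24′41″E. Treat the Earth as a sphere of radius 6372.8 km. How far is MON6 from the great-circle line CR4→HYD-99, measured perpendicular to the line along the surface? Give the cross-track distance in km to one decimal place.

CR4: φ = +78.81056°, λ = -64.97056°
HYD-99: φ = -37.51306°, λ = -151.17472°
MON6: φ = +46.46611°, λ = +17.41139°
δ₁₃ = central angle CR4→MON6 = 0.754075 rad  (haversine)
θ₁₃ = bearing CR4→MON6 = 85.719°,  θ₁₂ = bearing CR4→HYD-99 = 257.900°
dₓₜ = R·arcsin(sin δ₁₃ · sin(θ₁₃ − θ₁₂)) = 6372.8·arcsin(0.68461·sin(-172.181°)) = -594.417 km
|dₓₜ| = 594.417 km

594.4 km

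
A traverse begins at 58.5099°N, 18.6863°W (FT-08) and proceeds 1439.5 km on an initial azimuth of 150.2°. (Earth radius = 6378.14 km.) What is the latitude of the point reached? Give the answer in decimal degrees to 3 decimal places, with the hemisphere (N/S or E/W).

46.859°N

δ = d/R = 1439.5/6378.14 = 0.225693 rad
φ₂ = arcsin(sin φ₁ cos δ + cos φ₁ sin δ cos θ)
   = arcsin(0.85273·0.97464 + 0.52235·0.22378·-0.86777) = 46.85867°
λ₂ = λ₁ + atan2(sin θ sin δ cos φ₁, cos δ − sin φ₁ sin φ₂) = -9.32611°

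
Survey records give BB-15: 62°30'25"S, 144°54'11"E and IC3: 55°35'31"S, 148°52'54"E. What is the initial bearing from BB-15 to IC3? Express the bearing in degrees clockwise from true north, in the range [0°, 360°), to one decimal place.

18.2°

BB-15: φ = -62.50694°, λ = +144.90306°
IC3: φ = -55.59194°, λ = +148.88167°
Δλ = 3.9786°
y = sin Δλ · cos φ₂ = 0.039208
x = cos φ₁ sin φ₂ − sin φ₁ cos φ₂ cos Δλ = 0.119189
θ = atan2(y, x) = 18.2089° → 18.2089° (mod 360°)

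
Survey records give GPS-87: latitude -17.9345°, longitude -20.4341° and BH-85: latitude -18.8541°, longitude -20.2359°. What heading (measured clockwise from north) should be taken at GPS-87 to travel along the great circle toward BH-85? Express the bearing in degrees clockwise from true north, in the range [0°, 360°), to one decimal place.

168.5°

Δλ = 0.1982°
y = sin Δλ · cos φ₂ = 0.003274
x = cos φ₁ sin φ₂ − sin φ₁ cos φ₂ cos Δλ = -0.016051
θ = atan2(y, x) = 168.4726° → 168.4726° (mod 360°)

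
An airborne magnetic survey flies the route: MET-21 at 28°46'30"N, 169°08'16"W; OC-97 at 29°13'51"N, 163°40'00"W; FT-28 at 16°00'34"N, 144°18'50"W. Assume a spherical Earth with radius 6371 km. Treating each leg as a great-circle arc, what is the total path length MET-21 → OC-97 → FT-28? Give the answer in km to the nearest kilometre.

2999 km

MET-21: φ = +28.77500°, λ = -169.13778°
OC-97: φ = +29.23083°, λ = -163.66667°
FT-28: φ = +16.00944°, λ = -144.31389°
MET-21→OC-97: c = 0.083884 rad, d = 534.43 km
OC-97→FT-28: c = 0.386863 rad, d = 2464.70 km
Total = 534.43 + 2464.70 = 2999.13 km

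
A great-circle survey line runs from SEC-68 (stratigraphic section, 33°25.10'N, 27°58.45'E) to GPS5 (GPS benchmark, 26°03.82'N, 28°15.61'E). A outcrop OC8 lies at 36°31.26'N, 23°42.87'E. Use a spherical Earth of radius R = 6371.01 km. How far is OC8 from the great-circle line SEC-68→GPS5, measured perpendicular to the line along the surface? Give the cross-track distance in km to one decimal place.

367.9 km

SEC-68: φ = +33.41833°, λ = +27.97417°
GPS5: φ = +26.06367°, λ = +28.26017°
OC8: φ = +36.52100°, λ = +23.71450°
δ₁₃ = central angle SEC-68→OC8 = 0.081493 rad  (haversine)
θ₁₃ = bearing SEC-68→OC8 = 312.838°,  θ₁₂ = bearing SEC-68→GPS5 = 177.994°
dₓₜ = R·arcsin(sin δ₁₃ · sin(θ₁₃ − θ₁₂)) = 6371.01·arcsin(0.08140·sin(134.844°)) = 367.923 km
|dₓₜ| = 367.923 km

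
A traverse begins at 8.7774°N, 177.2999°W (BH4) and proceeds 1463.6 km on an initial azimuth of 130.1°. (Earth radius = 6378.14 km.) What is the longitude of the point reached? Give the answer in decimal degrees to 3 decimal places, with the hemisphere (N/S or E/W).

167.280°W

δ = d/R = 1463.6/6378.14 = 0.229471 rad
φ₂ = arcsin(sin φ₁ cos δ + cos φ₁ sin δ cos θ)
   = arcsin(0.15260·0.97379 + 0.98829·0.22746·-0.64412) = 0.21760°
λ₂ = λ₁ + atan2(sin θ sin δ cos φ₁, cos δ − sin φ₁ sin φ₂) = -167.27988°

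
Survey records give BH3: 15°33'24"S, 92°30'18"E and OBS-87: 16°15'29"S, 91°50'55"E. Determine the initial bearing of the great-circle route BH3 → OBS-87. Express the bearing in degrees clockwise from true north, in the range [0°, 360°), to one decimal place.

221.9°

BH3: φ = -15.55667°, λ = +92.50500°
OBS-87: φ = -16.25806°, λ = +91.84861°
Δλ = -0.6564°
y = sin Δλ · cos φ₂ = -0.010998
x = cos φ₁ sin φ₂ − sin φ₁ cos φ₂ cos Δλ = -0.012258
θ = atan2(y, x) = -138.1021° → 221.8979° (mod 360°)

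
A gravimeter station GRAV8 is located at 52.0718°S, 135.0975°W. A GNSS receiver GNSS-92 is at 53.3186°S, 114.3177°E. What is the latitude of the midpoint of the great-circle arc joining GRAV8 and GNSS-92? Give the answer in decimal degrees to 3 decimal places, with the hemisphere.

Bx = cos φ₂ cos Δλ = -0.210029,  By = cos φ₂ sin Δλ = -0.559225
φₘ = atan2(sin φ₁ + sin φ₂, √((cos φ₁ + Bx)² + By²)) = -66.54275°
λₘ = λ₁ + atan2(By, cos φ₁ + Bx) = 170.79126°

66.543°S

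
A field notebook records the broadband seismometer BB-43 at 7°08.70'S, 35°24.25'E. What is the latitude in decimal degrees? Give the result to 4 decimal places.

7° + 8.70′/60 = 7 + 0.14500 = 7.1450°

7.1450°S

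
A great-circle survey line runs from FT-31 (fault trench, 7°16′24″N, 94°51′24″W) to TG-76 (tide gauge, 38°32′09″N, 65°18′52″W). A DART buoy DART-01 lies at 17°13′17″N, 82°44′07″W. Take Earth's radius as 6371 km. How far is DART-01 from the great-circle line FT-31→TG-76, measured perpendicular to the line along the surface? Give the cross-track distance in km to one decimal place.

378.4 km

FT-31: φ = +7.27333°, λ = -94.85667°
TG-76: φ = +38.53583°, λ = -65.31444°
DART-01: φ = +17.22139°, λ = -82.73528°
δ₁₃ = central angle FT-31→DART-01 = 0.269739 rad  (haversine)
θ₁₃ = bearing FT-31→DART-01 = 48.822°,  θ₁₂ = bearing FT-31→TG-76 = 35.949°
dₓₜ = R·arcsin(sin δ₁₃ · sin(θ₁₃ − θ₁₂)) = 6371·arcsin(0.26648·sin(12.872°)) = 378.440 km
|dₓₜ| = 378.440 km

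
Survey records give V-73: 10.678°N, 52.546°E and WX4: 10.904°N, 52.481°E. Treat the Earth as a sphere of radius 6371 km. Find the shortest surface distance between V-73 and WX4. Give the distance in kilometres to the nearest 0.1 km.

Δφ = 0.2260°,  Δλ = -0.0650°
a = sin²(Δφ/2) + cos φ₁ cos φ₂ sin²(Δλ/2) = 0.000004
c = 2·arcsin(√a) = 0.004099 rad = 0.2348°
d = R·c = 6371 × 0.004099 = 26.1 km

26.1 km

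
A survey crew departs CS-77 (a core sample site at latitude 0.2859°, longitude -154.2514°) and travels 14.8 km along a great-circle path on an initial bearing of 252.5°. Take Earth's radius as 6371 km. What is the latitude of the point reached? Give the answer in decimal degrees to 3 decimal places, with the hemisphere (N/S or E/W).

δ = d/R = 14.8/6371 = 0.002323 rad
φ₂ = arcsin(sin φ₁ cos δ + cos φ₁ sin δ cos θ)
   = arcsin(0.00499·1.00000 + 0.99999·0.00232·-0.30071) = 0.24588°
λ₂ = λ₁ + atan2(sin θ sin δ cos φ₁, cos δ − sin φ₁ sin φ₂) = -154.37834°

0.246°N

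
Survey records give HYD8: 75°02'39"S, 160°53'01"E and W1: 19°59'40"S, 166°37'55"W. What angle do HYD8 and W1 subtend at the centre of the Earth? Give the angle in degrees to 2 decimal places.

57.66°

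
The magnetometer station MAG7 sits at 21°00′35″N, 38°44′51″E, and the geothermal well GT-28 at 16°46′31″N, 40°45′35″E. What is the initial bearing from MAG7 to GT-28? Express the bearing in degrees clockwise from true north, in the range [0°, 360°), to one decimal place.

MAG7: φ = +21.00972°, λ = +38.74750°
GT-28: φ = +16.77528°, λ = +40.75972°
Δλ = 2.0122°
y = sin Δλ · cos φ₂ = 0.033618
x = cos φ₁ sin φ₂ − sin φ₁ cos φ₂ cos Δλ = -0.073626
θ = atan2(y, x) = 155.4581° → 155.4581° (mod 360°)

155.5°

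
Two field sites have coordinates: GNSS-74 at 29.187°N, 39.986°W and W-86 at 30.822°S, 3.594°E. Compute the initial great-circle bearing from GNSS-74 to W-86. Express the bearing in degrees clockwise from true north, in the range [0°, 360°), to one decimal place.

141.7°

Δλ = 43.5800°
y = sin Δλ · cos φ₂ = 0.592003
x = cos φ₁ sin φ₂ − sin φ₁ cos φ₂ cos Δλ = -0.750692
θ = atan2(y, x) = 141.7403° → 141.7403° (mod 360°)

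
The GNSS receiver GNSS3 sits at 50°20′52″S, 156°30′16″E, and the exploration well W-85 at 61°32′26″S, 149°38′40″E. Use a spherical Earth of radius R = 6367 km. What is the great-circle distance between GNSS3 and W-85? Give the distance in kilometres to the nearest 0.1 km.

GNSS3: φ = -50.34778°, λ = +156.50444°
W-85: φ = -61.54056°, λ = +149.64444°
Δφ = -11.1928°,  Δλ = -6.8600°
a = sin²(Δφ/2) + cos φ₁ cos φ₂ sin²(Δλ/2) = 0.010599
c = 2·arcsin(√a) = 0.206265 rad = 11.8181°
d = R·c = 6367 × 0.206265 = 1313.3 km

1313.3 km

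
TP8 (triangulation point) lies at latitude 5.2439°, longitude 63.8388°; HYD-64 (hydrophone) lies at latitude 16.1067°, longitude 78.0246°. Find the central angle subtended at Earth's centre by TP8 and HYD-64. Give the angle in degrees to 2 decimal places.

Δφ = 10.8628°,  Δλ = 14.1858°
a = sin²(Δφ/2) + cos φ₁ cos φ₂ sin²(Δλ/2) = 0.023547
c = 2·arcsin(√a) = 0.308115 rad = 17.6537°

17.65°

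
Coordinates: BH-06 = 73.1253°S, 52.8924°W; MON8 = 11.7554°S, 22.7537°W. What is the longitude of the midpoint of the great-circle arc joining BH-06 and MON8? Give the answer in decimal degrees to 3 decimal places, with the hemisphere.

29.511°W

Bx = cos φ₂ cos Δλ = 0.846674,  By = cos φ₂ sin Δλ = 0.491564
φₘ = atan2(sin φ₁ + sin φ₂, √((cos φ₁ + Bx)² + By²)) = -43.13821°
λₘ = λ₁ + atan2(By, cos φ₁ + Bx) = -29.51106°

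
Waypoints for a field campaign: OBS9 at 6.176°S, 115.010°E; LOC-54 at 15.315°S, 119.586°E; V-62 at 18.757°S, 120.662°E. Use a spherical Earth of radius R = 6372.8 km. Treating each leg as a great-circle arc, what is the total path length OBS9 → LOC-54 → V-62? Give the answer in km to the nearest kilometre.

OBS9→LOC-54: c = 0.177720 rad, d = 1132.57 km
LOC-54→V-62: c = 0.062699 rad, d = 399.57 km
Total = 1132.57 + 399.57 = 1532.14 km

1532 km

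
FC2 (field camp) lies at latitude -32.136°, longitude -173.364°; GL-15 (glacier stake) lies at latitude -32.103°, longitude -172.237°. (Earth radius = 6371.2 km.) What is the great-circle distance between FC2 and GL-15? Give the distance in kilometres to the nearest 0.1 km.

106.2 km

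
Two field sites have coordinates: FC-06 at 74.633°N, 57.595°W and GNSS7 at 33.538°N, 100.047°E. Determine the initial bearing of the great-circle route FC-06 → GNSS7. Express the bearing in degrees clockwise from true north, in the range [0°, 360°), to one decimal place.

Δλ = 157.6420°
y = sin Δλ · cos φ₂ = 0.317065
x = cos φ₁ sin φ₂ − sin φ₁ cos φ₂ cos Δλ = 0.889710
θ = atan2(y, x) = 19.6145° → 19.6145° (mod 360°)

19.6°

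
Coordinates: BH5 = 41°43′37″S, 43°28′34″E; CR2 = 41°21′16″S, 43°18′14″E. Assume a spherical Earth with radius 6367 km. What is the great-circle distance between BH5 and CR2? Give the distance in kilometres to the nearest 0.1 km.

43.8 km

BH5: φ = -41.72694°, λ = +43.47611°
CR2: φ = -41.35444°, λ = +43.30389°
Δφ = 0.3725°,  Δλ = -0.1722°
a = sin²(Δφ/2) + cos φ₁ cos φ₂ sin²(Δλ/2) = 0.000012
c = 2·arcsin(√a) = 0.006880 rad = 0.3942°
d = R·c = 6367 × 0.006880 = 43.8 km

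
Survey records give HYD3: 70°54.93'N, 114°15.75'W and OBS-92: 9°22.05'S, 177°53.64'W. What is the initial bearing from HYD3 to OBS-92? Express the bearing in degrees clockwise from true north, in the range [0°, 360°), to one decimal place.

242.1°

HYD3: φ = +70.91550°, λ = -114.26250°
OBS-92: φ = -9.36750°, λ = -177.89400°
Δλ = -63.6315°
y = sin Δλ · cos φ₂ = -0.884008
x = cos φ₁ sin φ₂ − sin φ₁ cos φ₂ cos Δλ = -0.467353
θ = atan2(y, x) = -117.8643° → 242.1357° (mod 360°)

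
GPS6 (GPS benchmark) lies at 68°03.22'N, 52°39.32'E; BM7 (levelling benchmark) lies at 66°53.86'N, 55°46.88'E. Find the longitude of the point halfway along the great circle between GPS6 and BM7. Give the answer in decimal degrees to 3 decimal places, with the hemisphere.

54.256°E

GPS6: φ = +68.05367°, λ = +52.65533°
BM7: φ = +66.89767°, λ = +55.78133°
Bx = cos φ₂ cos Δλ = 0.391791,  By = cos φ₂ sin Δλ = 0.021397
φₘ = atan2(sin φ₁ + sin φ₂, √((cos φ₁ + Bx)² + By²)) = 67.48321°
λₘ = λ₁ + atan2(By, cos φ₁ + Bx) = 54.25636°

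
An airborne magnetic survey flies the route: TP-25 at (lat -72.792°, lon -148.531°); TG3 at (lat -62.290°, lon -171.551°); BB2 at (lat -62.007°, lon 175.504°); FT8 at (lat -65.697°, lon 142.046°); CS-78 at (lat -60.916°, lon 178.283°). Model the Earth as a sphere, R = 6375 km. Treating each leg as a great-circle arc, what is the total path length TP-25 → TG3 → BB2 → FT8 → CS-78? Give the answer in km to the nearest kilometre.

5704 km

TP-25→TG3: c = 0.235944 rad, d = 1504.15 km
TG3→BB2: c = 0.105491 rad, d = 672.50 km
BB2→FT8: c = 0.261836 rad, d = 1669.21 km
FT8→CS-78: c = 0.291460 rad, d = 1858.06 km
Total = 1504.15 + 672.50 + 1669.21 + 1858.06 = 5703.91 km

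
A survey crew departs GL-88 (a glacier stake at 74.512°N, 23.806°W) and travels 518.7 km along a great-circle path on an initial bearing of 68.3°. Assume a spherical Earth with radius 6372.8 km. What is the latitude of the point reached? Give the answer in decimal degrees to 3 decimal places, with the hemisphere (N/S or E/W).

δ = d/R = 518.7/6372.8 = 0.081393 rad
φ₂ = arcsin(sin φ₁ cos δ + cos φ₁ sin δ cos θ)
   = arcsin(0.96369·0.99669 + 0.26704·0.08130·0.36975) = 75.58628°
λ₂ = λ₁ + atan2(sin θ sin δ cos φ₁, cos δ − sin φ₁ sin φ₂) = -6.13964°

75.586°N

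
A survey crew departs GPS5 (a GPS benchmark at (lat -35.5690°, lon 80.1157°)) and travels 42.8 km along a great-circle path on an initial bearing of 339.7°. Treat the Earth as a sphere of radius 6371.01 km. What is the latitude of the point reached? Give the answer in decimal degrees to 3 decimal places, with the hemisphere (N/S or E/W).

35.208°S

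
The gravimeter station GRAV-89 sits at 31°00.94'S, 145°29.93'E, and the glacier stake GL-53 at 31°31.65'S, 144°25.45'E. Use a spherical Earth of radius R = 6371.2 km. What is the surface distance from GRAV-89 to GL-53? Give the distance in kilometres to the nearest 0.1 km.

116.9 km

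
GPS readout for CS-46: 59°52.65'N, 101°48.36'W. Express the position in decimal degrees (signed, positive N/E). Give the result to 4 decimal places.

+59.8775°, -101.8060°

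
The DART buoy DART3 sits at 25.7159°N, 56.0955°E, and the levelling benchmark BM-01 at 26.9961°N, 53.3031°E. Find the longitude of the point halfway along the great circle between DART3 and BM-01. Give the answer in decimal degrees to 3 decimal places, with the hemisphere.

54.707°E

Bx = cos φ₂ cos Δλ = 0.889979,  By = cos φ₂ sin Δλ = -0.043409
φₘ = atan2(sin φ₁ + sin φ₂, √((cos φ₁ + Bx)² + By²)) = 26.36277°
λₘ = λ₁ + atan2(By, cos φ₁ + Bx) = 54.70703°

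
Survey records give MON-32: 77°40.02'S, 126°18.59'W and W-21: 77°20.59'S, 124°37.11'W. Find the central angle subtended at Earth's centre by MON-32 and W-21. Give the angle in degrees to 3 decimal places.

MON-32: φ = -77.66700°, λ = -126.30983°
W-21: φ = -77.34317°, λ = -124.61850°
Δφ = 0.3238°,  Δλ = 1.6913°
a = sin²(Δφ/2) + cos φ₁ cos φ₂ sin²(Δλ/2) = 0.000018
c = 2·arcsin(√a) = 0.008528 rad = 0.4886°

0.489°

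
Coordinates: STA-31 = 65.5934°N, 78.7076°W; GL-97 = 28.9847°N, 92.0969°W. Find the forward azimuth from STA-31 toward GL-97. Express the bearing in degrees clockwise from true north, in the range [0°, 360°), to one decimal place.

Δλ = -13.3893°
y = sin Δλ · cos φ₂ = -0.202562
x = cos φ₁ sin φ₂ − sin φ₁ cos φ₂ cos Δλ = -0.574695
θ = atan2(y, x) = -160.5840° → 199.4160° (mod 360°)

199.4°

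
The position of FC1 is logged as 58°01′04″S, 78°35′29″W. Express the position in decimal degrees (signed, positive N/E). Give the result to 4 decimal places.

-58.0178°, -78.5914°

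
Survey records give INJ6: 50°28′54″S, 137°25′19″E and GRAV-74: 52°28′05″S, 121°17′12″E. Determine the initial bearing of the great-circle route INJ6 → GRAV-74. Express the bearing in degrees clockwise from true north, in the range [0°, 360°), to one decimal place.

INJ6: φ = -50.48167°, λ = +137.42194°
GRAV-74: φ = -52.46806°, λ = +121.28667°
Δλ = -16.1353°
y = sin Δλ · cos φ₂ = -0.169301
x = cos φ₁ sin φ₂ − sin φ₁ cos φ₂ cos Δλ = -0.053174
θ = atan2(y, x) = -107.4365° → 252.5635° (mod 360°)

252.6°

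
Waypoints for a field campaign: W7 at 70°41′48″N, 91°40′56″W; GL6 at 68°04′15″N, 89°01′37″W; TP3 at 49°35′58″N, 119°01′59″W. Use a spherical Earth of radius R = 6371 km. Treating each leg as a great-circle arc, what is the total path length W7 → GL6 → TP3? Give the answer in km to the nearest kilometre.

W7: φ = +70.69667°, λ = -91.68222°
GL6: φ = +68.07083°, λ = -89.02694°
TP3: φ = +49.59944°, λ = -119.03306°
W7→GL6: c = 0.048637 rad, d = 309.86 km
GL6→TP3: c = 0.412702 rad, d = 2629.32 km
Total = 309.86 + 2629.32 = 2939.19 km

2939 km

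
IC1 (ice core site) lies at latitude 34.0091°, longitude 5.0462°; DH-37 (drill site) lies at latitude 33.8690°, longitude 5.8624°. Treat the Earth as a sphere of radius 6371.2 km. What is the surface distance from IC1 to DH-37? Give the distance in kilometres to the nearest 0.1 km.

Δφ = -0.1401°,  Δλ = 0.8162°
a = sin²(Δφ/2) + cos φ₁ cos φ₂ sin²(Δλ/2) = 0.000036
c = 2·arcsin(√a) = 0.012069 rad = 0.6915°
d = R·c = 6371.2 × 0.012069 = 76.9 km

76.9 km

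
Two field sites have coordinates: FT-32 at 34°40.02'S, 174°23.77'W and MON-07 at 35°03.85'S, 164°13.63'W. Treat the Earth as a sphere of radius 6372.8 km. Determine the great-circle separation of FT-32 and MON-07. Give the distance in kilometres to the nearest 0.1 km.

FT-32: φ = -34.66700°, λ = -174.39617°
MON-07: φ = -35.06417°, λ = -164.22717°
Δφ = -0.3972°,  Δλ = 10.1690°
a = sin²(Δφ/2) + cos φ₁ cos φ₂ sin²(Δλ/2) = 0.005300
c = 2·arcsin(√a) = 0.145725 rad = 8.3494°
d = R·c = 6372.8 × 0.145725 = 928.7 km

928.7 km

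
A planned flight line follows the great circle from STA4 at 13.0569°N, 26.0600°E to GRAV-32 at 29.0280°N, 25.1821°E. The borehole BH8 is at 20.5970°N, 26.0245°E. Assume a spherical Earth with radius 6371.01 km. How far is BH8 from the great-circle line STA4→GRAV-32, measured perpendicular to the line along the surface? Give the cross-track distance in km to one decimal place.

37.0 km

δ₁₃ = central angle STA4→BH8 = 0.131601 rad  (haversine)
θ₁₃ = bearing STA4→BH8 = 359.747°,  θ₁₂ = bearing STA4→GRAV-32 = 357.213°
dₓₜ = R·arcsin(sin δ₁₃ · sin(θ₁₃ − θ₁₂)) = 6371.01·arcsin(0.13122·sin(2.534°)) = 36.962 km
|dₓₜ| = 36.962 km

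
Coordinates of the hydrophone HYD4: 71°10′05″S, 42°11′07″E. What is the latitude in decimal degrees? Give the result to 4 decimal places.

71° + 10′/60 + 5″/3600 = 71 + 0.16667 + 0.00139 = 71.1681°

71.1681°S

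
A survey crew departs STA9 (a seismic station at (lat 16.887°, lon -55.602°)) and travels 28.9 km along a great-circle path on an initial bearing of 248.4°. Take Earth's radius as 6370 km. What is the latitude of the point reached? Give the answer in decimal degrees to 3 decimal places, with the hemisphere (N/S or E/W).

δ = d/R = 28.9/6370 = 0.004537 rad
φ₂ = arcsin(sin φ₁ cos δ + cos φ₁ sin δ cos θ)
   = arcsin(0.29049·0.99999 + 0.95688·0.00454·-0.36812) = 16.79115°
λ₂ = λ₁ + atan2(sin θ sin δ cos φ₁, cos δ − sin φ₁ sin φ₂) = -55.85445°

16.791°N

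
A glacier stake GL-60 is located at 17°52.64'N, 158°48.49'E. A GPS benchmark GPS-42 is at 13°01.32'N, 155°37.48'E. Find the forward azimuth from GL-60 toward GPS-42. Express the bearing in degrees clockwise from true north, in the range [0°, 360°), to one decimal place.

212.7°

GL-60: φ = +17.87733°, λ = +158.80817°
GPS-42: φ = +13.02200°, λ = +155.62467°
Δλ = -3.1835°
y = sin Δλ · cos φ₂ = -0.054106
x = cos φ₁ sin φ₂ − sin φ₁ cos φ₂ cos Δλ = -0.084179
θ = atan2(y, x) = -147.2691° → 212.7309° (mod 360°)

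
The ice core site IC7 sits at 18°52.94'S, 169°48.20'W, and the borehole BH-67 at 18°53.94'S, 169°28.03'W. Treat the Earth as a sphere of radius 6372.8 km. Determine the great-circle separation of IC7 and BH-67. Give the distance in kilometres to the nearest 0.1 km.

IC7: φ = -18.88233°, λ = -169.80333°
BH-67: φ = -18.89900°, λ = -169.46717°
Δφ = -0.0167°,  Δλ = 0.3362°
a = sin²(Δφ/2) + cos φ₁ cos φ₂ sin²(Δλ/2) = 0.000008
c = 2·arcsin(√a) = 0.005559 rad = 0.3185°
d = R·c = 6372.8 × 0.005559 = 35.4 km

35.4 km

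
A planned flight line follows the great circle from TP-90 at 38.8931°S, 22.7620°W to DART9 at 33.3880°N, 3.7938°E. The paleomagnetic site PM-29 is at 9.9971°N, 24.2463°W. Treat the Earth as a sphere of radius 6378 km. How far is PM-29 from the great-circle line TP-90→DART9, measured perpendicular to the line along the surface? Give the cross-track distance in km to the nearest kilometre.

2030 km

δ₁₃ = central angle TP-90→PM-29 = 0.853636 rad  (haversine)
θ₁₃ = bearing TP-90→PM-29 = 358.060°,  θ₁₂ = bearing TP-90→DART9 = 22.589°
dₓₜ = R·arcsin(sin δ₁₃ · sin(θ₁₃ − θ₁₂)) = 6378·arcsin(0.75368·sin(335.471°)) = -2029.671 km
|dₓₜ| = 2029.671 km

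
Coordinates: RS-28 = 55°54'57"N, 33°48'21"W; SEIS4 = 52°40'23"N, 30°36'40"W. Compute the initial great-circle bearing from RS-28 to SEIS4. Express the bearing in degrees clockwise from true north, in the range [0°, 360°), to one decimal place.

148.8°

RS-28: φ = +55.91583°, λ = -33.80583°
SEIS4: φ = +52.67306°, λ = -30.61111°
Δλ = 3.1947°
y = sin Δλ · cos φ₂ = 0.033792
x = cos φ₁ sin φ₂ − sin φ₁ cos φ₂ cos Δλ = -0.055786
θ = atan2(y, x) = 148.7949° → 148.7949° (mod 360°)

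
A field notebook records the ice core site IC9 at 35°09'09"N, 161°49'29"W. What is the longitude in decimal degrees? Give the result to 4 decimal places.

161° + 49′/60 + 29″/3600 = 161 + 0.81667 + 0.00806 = 161.8247°

161.8247°W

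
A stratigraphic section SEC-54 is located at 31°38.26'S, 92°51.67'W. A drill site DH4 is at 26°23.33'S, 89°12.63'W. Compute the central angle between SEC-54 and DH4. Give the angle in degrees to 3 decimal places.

SEC-54: φ = -31.63767°, λ = -92.86117°
DH4: φ = -26.38883°, λ = -89.21050°
Δφ = 5.2488°,  Δλ = 3.6507°
a = sin²(Δφ/2) + cos φ₁ cos φ₂ sin²(Δλ/2) = 0.002870
c = 2·arcsin(√a) = 0.107204 rad = 6.1423°

6.142°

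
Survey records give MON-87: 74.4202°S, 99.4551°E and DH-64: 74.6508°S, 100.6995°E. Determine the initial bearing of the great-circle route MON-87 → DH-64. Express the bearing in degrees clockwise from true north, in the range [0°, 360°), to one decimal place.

125.4°

Δλ = 1.2444°
y = sin Δλ · cos φ₂ = 0.005749
x = cos φ₁ sin φ₂ − sin φ₁ cos φ₂ cos Δλ = -0.004085
θ = atan2(y, x) = 125.3971° → 125.3971° (mod 360°)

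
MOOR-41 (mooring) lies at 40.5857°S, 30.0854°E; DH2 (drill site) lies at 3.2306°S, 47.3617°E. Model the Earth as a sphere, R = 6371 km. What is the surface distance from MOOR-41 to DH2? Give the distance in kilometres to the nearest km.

Δφ = 37.3551°,  Δλ = 17.2763°
a = sin²(Δφ/2) + cos φ₁ cos φ₂ sin²(Δλ/2) = 0.119659
c = 2·arcsin(√a) = 0.706433 rad = 40.4756°
d = R·c = 6371 × 0.706433 = 4500.7 km

4501 km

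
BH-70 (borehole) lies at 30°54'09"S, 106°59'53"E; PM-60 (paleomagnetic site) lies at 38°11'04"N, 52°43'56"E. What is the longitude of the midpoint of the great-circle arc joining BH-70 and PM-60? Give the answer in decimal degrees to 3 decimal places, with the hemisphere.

81.151°E

BH-70: φ = -30.90250°, λ = +106.99806°
PM-60: φ = +38.18444°, λ = +52.73222°
Bx = cos φ₂ cos Δλ = 0.459058,  By = cos φ₂ sin Δλ = -0.638044
φₘ = atan2(sin φ₁ + sin φ₂, √((cos φ₁ + Bx)² + By²)) = 4.08873°
λₘ = λ₁ + atan2(By, cos φ₁ + Bx) = 81.15108°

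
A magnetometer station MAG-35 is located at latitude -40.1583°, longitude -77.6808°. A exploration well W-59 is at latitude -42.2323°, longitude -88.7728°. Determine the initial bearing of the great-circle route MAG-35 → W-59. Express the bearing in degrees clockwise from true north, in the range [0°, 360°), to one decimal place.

252.4°

Δλ = -11.0920°
y = sin Δλ · cos φ₂ = -0.142447
x = cos φ₁ sin φ₂ − sin φ₁ cos φ₂ cos Δλ = -0.045110
θ = atan2(y, x) = -107.5720° → 252.4280° (mod 360°)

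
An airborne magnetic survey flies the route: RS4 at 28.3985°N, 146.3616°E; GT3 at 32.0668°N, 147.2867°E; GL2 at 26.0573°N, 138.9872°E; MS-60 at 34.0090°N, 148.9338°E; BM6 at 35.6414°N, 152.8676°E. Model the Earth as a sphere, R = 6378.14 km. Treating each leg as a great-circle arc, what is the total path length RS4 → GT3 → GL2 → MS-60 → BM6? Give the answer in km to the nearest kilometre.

RS4→GT3: c = 0.065525 rad, d = 417.93 km
GT3→GL2: c = 0.164309 rad, d = 1047.99 km
GL2→MS-60: c = 0.204357 rad, d = 1303.42 km
MS-60→BM6: c = 0.063146 rad, d = 402.75 km
Total = 417.93 + 1047.99 + 1303.42 + 402.75 = 3172.08 km

3172 km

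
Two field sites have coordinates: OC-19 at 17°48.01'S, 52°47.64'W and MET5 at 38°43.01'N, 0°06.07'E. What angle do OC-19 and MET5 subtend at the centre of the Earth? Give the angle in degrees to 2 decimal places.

OC-19: φ = -17.80017°, λ = -52.79400°
MET5: φ = +38.71683°, λ = +0.10117°
Δφ = 56.5170°,  Δλ = 52.8952°
a = sin²(Δφ/2) + cos φ₁ cos φ₂ sin²(Δλ/2) = 0.371518
c = 2·arcsin(√a) = 1.310916 rad = 75.1100°

75.11°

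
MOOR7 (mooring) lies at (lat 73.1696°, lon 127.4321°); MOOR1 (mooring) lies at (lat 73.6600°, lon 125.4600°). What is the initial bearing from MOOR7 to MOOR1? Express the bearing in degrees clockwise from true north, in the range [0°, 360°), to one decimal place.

312.0°

Δλ = -1.9721°
y = sin Δλ · cos φ₂ = -0.009682
x = cos φ₁ sin φ₂ − sin φ₁ cos φ₂ cos Δλ = 0.008718
θ = atan2(y, x) = -47.9963° → 312.0037° (mod 360°)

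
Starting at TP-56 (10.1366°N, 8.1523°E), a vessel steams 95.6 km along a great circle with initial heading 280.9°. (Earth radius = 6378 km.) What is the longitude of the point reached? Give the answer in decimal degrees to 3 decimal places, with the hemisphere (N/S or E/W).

δ = d/R = 95.6/6378 = 0.014989 rad
φ₂ = arcsin(sin φ₁ cos δ + cos φ₁ sin δ cos θ)
   = arcsin(0.17600·0.99989 + 0.98439·0.01499·0.18910) = 10.29788°
λ₂ = λ₁ + atan2(sin θ sin δ cos φ₁, cos δ − sin φ₁ sin φ₂) = 7.29518°

7.295°E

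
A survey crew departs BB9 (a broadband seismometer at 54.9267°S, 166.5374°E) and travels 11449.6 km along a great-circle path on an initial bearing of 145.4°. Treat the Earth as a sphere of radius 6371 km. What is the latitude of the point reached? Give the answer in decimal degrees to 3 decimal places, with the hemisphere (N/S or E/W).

δ = d/R = 11449.6/6371 = 1.797143 rad
φ₂ = arcsin(sin φ₁ cos δ + cos φ₁ sin δ cos θ)
   = arcsin(-0.81842·-0.22442 + 0.57462·0.97449·-0.82314) = -16.09677°
λ₂ = λ₁ + atan2(sin θ sin δ cos φ₁, cos δ − sin φ₁ sin φ₂) = -48.62805°

16.097°S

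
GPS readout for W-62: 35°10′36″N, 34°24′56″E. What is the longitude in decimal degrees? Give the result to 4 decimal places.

34.4156°E

34° + 24′/60 + 56″/3600 = 34 + 0.40000 + 0.01556 = 34.4156°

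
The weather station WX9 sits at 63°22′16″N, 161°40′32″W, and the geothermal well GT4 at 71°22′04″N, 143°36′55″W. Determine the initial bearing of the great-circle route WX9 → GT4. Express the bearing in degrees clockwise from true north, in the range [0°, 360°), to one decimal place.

32.9°

WX9: φ = +63.37111°, λ = -161.67556°
GT4: φ = +71.36778°, λ = -143.61528°
Δλ = 18.0603°
y = sin Δλ · cos φ₂ = 0.099048
x = cos φ₁ sin φ₂ − sin φ₁ cos φ₂ cos Δλ = 0.153187
θ = atan2(y, x) = 32.8861° → 32.8861° (mod 360°)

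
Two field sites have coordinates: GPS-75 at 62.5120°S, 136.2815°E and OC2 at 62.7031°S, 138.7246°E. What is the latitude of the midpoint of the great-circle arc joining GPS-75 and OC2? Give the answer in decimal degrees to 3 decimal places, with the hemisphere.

62.613°S

Bx = cos φ₂ cos Δλ = 0.458185,  By = cos φ₂ sin Δλ = 0.019549
φₘ = atan2(sin φ₁ + sin φ₂, √((cos φ₁ + Bx)² + By²)) = -62.61287°
λₘ = λ₁ + atan2(By, cos φ₁ + Bx) = 137.49912°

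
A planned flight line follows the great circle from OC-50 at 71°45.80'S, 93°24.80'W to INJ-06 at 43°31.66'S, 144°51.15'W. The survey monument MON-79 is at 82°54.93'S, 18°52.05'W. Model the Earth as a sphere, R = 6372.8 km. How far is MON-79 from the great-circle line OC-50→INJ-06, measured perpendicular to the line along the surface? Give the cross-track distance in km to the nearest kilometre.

1410 km

OC-50: φ = -71.76333°, λ = -93.41333°
INJ-06: φ = -43.52767°, λ = -144.85250°
MON-79: φ = -82.91550°, λ = -18.86750°
δ₁₃ = central angle OC-50→MON-79 = 0.308450 rad  (haversine)
θ₁₃ = bearing OC-50→MON-79 = 156.948°,  θ₁₂ = bearing OC-50→INJ-06 = 290.655°
dₓₜ = R·arcsin(sin δ₁₃ · sin(θ₁₃ − θ₁₂)) = 6372.8·arcsin(0.30358·sin(-133.708°)) = -1409.997 km
|dₓₜ| = 1409.997 km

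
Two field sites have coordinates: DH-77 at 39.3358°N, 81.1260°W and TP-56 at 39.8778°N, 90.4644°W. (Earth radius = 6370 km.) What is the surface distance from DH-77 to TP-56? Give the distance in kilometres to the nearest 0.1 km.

801.8 km

Δφ = 0.5420°,  Δλ = -9.3384°
a = sin²(Δφ/2) + cos φ₁ cos φ₂ sin²(Δλ/2) = 0.003955
c = 2·arcsin(√a) = 0.125868 rad = 7.2117°
d = R·c = 6370 × 0.125868 = 801.8 km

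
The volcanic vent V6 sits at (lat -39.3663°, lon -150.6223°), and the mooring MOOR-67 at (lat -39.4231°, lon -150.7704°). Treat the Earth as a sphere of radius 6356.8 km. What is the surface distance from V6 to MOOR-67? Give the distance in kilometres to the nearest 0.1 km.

14.2 km

Δφ = -0.0568°,  Δλ = -0.1481°
a = sin²(Δφ/2) + cos φ₁ cos φ₂ sin²(Δλ/2) = 0.000001
c = 2·arcsin(√a) = 0.002230 rad = 0.1278°
d = R·c = 6356.8 × 0.002230 = 14.2 km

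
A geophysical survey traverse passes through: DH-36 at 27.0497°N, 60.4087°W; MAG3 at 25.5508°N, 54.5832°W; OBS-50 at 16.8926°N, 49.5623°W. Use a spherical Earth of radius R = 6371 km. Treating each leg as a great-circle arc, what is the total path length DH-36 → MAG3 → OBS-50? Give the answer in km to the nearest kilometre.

DH-36→MAG3: c = 0.094817 rad, d = 604.08 km
MAG3→OBS-50: c = 0.171725 rad, d = 1094.06 km
Total = 604.08 + 1094.06 = 1698.14 km

1698 km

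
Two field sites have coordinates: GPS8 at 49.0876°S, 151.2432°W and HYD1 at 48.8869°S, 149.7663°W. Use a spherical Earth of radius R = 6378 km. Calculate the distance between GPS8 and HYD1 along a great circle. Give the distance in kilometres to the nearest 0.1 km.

110.2 km

Δφ = 0.2007°,  Δλ = 1.4769°
a = sin²(Δφ/2) + cos φ₁ cos φ₂ sin²(Δλ/2) = 0.000075
c = 2·arcsin(√a) = 0.017274 rad = 0.9897°
d = R·c = 6378 × 0.017274 = 110.2 km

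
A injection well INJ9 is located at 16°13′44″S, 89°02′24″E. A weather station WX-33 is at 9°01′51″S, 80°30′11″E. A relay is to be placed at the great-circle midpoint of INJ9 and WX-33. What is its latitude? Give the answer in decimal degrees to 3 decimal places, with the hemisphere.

12.664°S

INJ9: φ = -16.22889°, λ = +89.04000°
WX-33: φ = -9.03083°, λ = +80.50306°
Bx = cos φ₂ cos Δλ = 0.976662,  By = cos φ₂ sin Δλ = -0.146607
φₘ = atan2(sin φ₁ + sin φ₂, √((cos φ₁ + Bx)² + By²)) = -12.66385°
λₘ = λ₁ + atan2(By, cos φ₁ + Bx) = 84.71126°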